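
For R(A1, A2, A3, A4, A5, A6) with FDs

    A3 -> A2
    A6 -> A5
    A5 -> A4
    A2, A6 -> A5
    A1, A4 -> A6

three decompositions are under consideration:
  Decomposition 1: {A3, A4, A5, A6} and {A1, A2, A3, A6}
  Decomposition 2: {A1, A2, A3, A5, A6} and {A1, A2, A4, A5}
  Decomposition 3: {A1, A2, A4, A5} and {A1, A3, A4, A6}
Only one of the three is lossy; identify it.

Decomposition 3

Decomposition 1: common = {A3, A6}, closure = {A2, A3, A4, A5, A6} → lossless.
Decomposition 2: common = {A1, A2, A5}, closure = {A1, A2, A4, A5, A6} → lossless.
Decomposition 3: common = {A1, A4}, closure = {A1, A4, A5, A6} → lossy.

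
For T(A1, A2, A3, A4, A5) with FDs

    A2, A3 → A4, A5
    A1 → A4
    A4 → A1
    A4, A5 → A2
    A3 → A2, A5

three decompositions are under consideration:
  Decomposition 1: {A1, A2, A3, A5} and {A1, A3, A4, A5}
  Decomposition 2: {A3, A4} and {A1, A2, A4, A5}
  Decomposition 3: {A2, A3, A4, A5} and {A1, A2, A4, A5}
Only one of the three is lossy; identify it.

Decomposition 2

Decomposition 1: common = {A1, A3, A5}, closure = {A1, A2, A3, A4, A5} → lossless.
Decomposition 2: common = {A4}, closure = {A1, A4} → lossy.
Decomposition 3: common = {A2, A4, A5}, closure = {A1, A2, A4, A5} → lossless.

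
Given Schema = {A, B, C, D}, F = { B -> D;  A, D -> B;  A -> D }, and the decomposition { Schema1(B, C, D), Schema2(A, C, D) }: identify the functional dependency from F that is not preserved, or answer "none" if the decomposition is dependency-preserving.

A, D -> B

Check A, D → B: no single fragment contains all of {A, B, D}, and the restricted closure of {A, D} across the fragments never reaches {B}.
B → D is preserved.
A → D is preserved.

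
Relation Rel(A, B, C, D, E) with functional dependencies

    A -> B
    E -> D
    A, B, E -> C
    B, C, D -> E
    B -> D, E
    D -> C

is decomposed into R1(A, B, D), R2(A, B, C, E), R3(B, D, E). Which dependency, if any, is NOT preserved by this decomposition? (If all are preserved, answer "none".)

D -> C

Check D → C: no single fragment contains all of {C, D}, and the restricted closure of {D} across the fragments never reaches {C}.
A → B is preserved.
E → D is preserved.
A, B, E → C is preserved.
B, C, D → E is preserved.
B → D, E is preserved.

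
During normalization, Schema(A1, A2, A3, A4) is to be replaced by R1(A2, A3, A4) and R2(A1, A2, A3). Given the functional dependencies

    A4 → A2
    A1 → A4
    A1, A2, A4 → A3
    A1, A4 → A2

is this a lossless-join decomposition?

Common attributes: R1 ∩ R2 = {A2, A3}.
No dependency enlarges {A2, A3}, so (A2, A3)⁺ = {A2, A3}.
The closure contains neither all of R1 = {A2, A3, A4} nor all of R2 = {A1, A2, A3}, so the common attributes are not a superkey of either fragment. The join is lossy.

No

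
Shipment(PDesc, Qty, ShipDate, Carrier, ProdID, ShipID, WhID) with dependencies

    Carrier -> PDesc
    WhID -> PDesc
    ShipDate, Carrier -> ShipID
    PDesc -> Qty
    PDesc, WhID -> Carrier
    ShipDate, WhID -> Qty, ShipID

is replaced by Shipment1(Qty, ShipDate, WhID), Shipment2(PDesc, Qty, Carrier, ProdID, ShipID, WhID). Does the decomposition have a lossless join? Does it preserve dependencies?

Lossless test: (Qty, WhID)⁺ = {PDesc, Qty, Carrier, WhID}, which is a superkey of neither fragment — lossy.
Dependency preservation: the restricted closure of {ShipDate, Carrier} across the fragments never reaches {ShipID}, so ShipDate, Carrier → ShipID cannot be enforced without a join — not preserved.

lossy and not dependency-preserving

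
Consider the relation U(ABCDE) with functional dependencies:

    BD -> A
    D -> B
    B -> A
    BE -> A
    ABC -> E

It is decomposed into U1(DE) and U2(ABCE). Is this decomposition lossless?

No

Common attributes: U1 ∩ U2 = {E}.
No dependency enlarges {E}, so (E)⁺ = {E}.
The closure contains neither all of U1 = {DE} nor all of U2 = {ABCE}, so the common attributes are not a superkey of either fragment. The join is lossy.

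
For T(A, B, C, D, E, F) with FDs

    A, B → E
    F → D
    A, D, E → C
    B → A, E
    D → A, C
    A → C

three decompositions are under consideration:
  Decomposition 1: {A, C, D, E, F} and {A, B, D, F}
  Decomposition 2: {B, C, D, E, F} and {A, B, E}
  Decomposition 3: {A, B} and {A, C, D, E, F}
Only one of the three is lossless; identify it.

Decomposition 1: common = {A, D, F}, closure = {A, C, D, F} → lossy.
Decomposition 2: common = {B, E}, closure = {A, B, C, E} → lossless.
Decomposition 3: common = {A}, closure = {A, C} → lossy.

Decomposition 2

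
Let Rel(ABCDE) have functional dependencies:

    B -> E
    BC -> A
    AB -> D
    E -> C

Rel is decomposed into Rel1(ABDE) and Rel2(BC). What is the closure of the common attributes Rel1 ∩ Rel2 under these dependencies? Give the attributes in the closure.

Rel1 ∩ Rel2 = {B}.
B → E applies, adding E
E → C applies, adding C
BC → A applies, adding A
AB → D applies, adding D
Closure: {ABCDE}.

ABCDE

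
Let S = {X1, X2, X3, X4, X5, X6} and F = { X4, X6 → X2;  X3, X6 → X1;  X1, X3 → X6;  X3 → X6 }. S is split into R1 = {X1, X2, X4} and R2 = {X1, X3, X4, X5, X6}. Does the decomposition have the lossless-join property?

Common attributes: R1 ∩ R2 = {X1, X4}.
No dependency enlarges {X1, X4}, so (X1, X4)⁺ = {X1, X4}.
The closure contains neither all of R1 = {X1, X2, X4} nor all of R2 = {X1, X3, X4, X5, X6}, so the common attributes are not a superkey of either fragment. The join is lossy.

No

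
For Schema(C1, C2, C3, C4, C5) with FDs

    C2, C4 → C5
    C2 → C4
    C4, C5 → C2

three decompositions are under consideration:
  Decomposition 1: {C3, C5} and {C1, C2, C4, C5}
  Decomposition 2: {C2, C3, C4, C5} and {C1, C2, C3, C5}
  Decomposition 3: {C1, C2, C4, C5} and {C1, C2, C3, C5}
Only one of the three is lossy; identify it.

Decomposition 1: common = {C5}, closure = {C5} → lossy.
Decomposition 2: common = {C2, C3, C5}, closure = {C2, C3, C4, C5} → lossless.
Decomposition 3: common = {C1, C2, C5}, closure = {C1, C2, C4, C5} → lossless.

Decomposition 1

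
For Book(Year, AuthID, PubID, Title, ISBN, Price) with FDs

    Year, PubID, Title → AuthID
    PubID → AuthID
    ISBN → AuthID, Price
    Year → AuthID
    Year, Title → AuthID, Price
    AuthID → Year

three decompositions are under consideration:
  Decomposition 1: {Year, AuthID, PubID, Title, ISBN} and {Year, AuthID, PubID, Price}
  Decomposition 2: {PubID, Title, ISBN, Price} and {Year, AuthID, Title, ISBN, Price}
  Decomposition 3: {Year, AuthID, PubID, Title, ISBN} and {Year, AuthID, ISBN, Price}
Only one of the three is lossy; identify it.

Decomposition 1: common = {Year, AuthID, PubID}, closure = {Year, AuthID, PubID} → lossy.
Decomposition 2: common = {Title, ISBN, Price}, closure = {Year, AuthID, Title, ISBN, Price} → lossless.
Decomposition 3: common = {Year, AuthID, ISBN}, closure = {Year, AuthID, ISBN, Price} → lossless.

Decomposition 1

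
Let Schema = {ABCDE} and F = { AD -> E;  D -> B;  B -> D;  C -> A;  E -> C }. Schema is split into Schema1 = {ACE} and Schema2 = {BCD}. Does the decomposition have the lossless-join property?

Common attributes: Schema1 ∩ Schema2 = {C}.
Closure of {C}: C → A applies, adding A. So (C)⁺ = {AC}.
The closure contains neither all of Schema1 = {ACE} nor all of Schema2 = {BCD}, so the common attributes are not a superkey of either fragment. The join is lossy.

No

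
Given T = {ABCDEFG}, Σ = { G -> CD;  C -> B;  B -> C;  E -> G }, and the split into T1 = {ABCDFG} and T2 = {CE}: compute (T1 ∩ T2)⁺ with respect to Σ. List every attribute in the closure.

BC

T1 ∩ T2 = {C}.
C → B applies, adding B
Closure: {BC}.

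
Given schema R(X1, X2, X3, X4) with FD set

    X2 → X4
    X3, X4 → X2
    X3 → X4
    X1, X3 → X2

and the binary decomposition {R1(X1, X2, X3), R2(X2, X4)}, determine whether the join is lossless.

Common attributes: R1 ∩ R2 = {X2}.
Closure of {X2}: X2 → X4 applies, adding X4. So (X2)⁺ = {X2, X4}.
This closure contains every attribute of R2, so R1 ∩ R2 → R2. The join is lossless.

Yes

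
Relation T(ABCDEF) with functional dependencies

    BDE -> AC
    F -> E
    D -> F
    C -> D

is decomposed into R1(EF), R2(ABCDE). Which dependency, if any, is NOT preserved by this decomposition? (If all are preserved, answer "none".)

D -> F

Check D → F: no single fragment contains all of {DF}, and the restricted closure of {D} across the fragments never reaches {F}.
BDE → AC is preserved.
F → E is preserved.
C → D is preserved.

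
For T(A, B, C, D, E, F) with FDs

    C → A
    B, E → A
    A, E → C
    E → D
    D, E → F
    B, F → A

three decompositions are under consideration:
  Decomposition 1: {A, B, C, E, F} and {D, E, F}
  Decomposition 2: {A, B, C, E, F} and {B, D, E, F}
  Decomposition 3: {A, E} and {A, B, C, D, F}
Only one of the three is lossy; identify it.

Decomposition 1: common = {E, F}, closure = {D, E, F} → lossless.
Decomposition 2: common = {B, E, F}, closure = {A, B, C, D, E, F} → lossless.
Decomposition 3: common = {A}, closure = {A} → lossy.

Decomposition 3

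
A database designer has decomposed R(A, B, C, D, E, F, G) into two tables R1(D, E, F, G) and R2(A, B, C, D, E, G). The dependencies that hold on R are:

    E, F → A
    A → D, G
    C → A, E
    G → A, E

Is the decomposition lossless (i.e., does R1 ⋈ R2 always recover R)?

No

Common attributes: R1 ∩ R2 = {D, E, G}.
Closure of {D, E, G}: G → A, E applies, adding A. So (D, E, G)⁺ = {A, D, E, G}.
The closure contains neither all of R1 = {D, E, F, G} nor all of R2 = {A, B, C, D, E, G}, so the common attributes are not a superkey of either fragment. The join is lossy.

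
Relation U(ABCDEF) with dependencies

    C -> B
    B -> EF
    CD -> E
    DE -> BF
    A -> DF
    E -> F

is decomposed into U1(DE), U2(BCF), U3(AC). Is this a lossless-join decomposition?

No

Chase test. Columns are ABCDEF; row i has aⱼ where attribute j ∈ Ui, else bᵢⱼ.
Initial tableau (one row per fragment):
  row 1: b11 b12 b13 a4 a5 b16
  row 2: b21 a2 a3 b24 b25 a6
  row 3: a1 b32 a3 b34 b35 b36
Rows 2 and 3 agree on C; apply C→B and equate their B entries.
Rows 2 and 3 agree on B; apply B→EF and equate their EF entries.
No row becomes fully distinguished — the join is lossy.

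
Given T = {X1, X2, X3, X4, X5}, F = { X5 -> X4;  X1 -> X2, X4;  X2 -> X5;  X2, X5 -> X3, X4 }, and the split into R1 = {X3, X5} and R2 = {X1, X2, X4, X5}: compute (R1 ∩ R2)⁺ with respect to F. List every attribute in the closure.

X4, X5

R1 ∩ R2 = {X5}.
X5 → X4 applies, adding X4
Closure: {X4, X5}.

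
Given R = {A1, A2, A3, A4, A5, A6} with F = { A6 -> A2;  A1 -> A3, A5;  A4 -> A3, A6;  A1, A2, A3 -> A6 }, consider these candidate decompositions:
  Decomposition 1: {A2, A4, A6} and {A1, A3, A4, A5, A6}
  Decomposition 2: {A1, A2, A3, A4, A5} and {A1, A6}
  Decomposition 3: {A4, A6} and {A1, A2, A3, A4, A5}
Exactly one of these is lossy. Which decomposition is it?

Decomposition 1: common = {A4, A6}, closure = {A2, A3, A4, A6} → lossless.
Decomposition 2: common = {A1}, closure = {A1, A3, A5} → lossy.
Decomposition 3: common = {A4}, closure = {A2, A3, A4, A6} → lossless.

Decomposition 2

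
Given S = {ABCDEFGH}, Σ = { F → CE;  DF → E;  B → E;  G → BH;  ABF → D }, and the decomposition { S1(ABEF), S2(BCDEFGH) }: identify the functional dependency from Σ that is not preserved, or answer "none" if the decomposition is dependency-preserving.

ABF → D

Check ABF → D: no single fragment contains all of {ABDF}, and the restricted closure of {ABF} across the fragments never reaches {D}.
F → CE is preserved.
DF → E is preserved.
B → E is preserved.
G → BH is preserved.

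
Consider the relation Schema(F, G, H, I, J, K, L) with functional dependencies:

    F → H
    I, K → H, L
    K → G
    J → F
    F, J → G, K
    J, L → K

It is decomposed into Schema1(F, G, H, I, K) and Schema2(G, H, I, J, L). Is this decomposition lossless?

No

Common attributes: Schema1 ∩ Schema2 = {G, H, I}.
No dependency enlarges {G, H, I}, so (G, H, I)⁺ = {G, H, I}.
The closure contains neither all of Schema1 = {F, G, H, I, K} nor all of Schema2 = {G, H, I, J, L}, so the common attributes are not a superkey of either fragment. The join is lossy.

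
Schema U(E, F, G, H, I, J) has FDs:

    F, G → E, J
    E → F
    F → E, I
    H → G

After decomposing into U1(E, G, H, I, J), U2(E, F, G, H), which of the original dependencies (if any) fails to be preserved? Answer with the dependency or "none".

none

F, G → E, J: restricted closure across fragments reaches E, J.
E → F lies within U2.
F → E, I: restricted closure across fragments reaches E, I.
H → G lies within U1.
Every dependency is enforceable on the fragments, so the decomposition is dependency-preserving.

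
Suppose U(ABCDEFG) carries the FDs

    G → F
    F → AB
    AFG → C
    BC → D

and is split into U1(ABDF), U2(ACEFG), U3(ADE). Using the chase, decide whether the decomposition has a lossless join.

Chase test. Columns are ABCDEFG; row i has aⱼ where attribute j ∈ Ui, else bᵢⱼ.
Initial tableau (one row per fragment):
  row 1: a1 a2 b13 a4 b15 a6 b17
  row 2: a1 b22 a3 b24 a5 a6 a7
  row 3: a1 b32 b33 a4 a5 b36 b37
Rows 1 and 2 agree on F; apply F→AB and equate their AB entries.
No row becomes fully distinguished — the join is lossy.

No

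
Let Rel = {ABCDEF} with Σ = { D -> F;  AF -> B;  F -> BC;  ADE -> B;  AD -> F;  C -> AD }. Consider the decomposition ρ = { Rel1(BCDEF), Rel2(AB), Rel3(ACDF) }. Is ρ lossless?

Yes

Chase test. Columns are ABCDEF; row i has aⱼ where attribute j ∈ Reli, else bᵢⱼ.
Initial tableau (one row per fragment):
  row 1: b11 a2 a3 a4 a5 a6
  row 2: a1 a2 b23 b24 b25 b26
  row 3: a1 b32 a3 a4 b35 a6
Rows 1 and 3 agree on F; apply F→BC and equate their BC entries.
Rows 1 and 3 agree on C; apply C→AD and equate their AD entries.
Row 1 is now all distinguished symbols — the join is lossless.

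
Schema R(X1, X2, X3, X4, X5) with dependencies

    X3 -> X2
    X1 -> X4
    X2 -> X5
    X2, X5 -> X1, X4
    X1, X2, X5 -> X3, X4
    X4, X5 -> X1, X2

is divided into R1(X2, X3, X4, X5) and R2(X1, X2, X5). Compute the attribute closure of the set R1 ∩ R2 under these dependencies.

R1 ∩ R2 = {X2, X5}.
X2, X5 → X1, X4 applies, adding X1, X4
X1, X2, X5 → X3, X4 applies, adding X3
Closure: {X1, X2, X3, X4, X5}.

X1, X2, X3, X4, X5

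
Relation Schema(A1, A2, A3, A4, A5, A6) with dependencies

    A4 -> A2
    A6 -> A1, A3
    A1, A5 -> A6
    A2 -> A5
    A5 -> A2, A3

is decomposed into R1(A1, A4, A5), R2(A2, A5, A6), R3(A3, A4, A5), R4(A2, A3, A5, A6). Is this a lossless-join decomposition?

No

Chase test. Columns are A1, A2, A3, A4, A5, A6; row i has aⱼ where attribute j ∈ Ri, else bᵢⱼ.
Initial tableau (one row per fragment):
  row 1: a1 b12 b13 a4 a5 b16
  row 2: b21 a2 b23 b24 a5 a6
  row 3: b31 b32 a3 a4 a5 b36
  row 4: b41 a2 a3 b44 a5 a6
Rows 1 and 3 agree on A4; apply A4→A2 and equate their A2 entries.
Rows 2 and 4 agree on A6; apply A6→A1, A3 and equate their A1, A3 entries.
Rows 1 and 2 agree on A5; apply A5→A2, A3 and equate their A2, A3 entries.
No row becomes fully distinguished — the join is lossy.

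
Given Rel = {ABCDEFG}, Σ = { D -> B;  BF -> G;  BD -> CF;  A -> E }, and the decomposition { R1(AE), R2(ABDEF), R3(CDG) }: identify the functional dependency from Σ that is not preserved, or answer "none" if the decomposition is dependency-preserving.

BF -> G

Check BF → G: no single fragment contains all of {BFG}, and the restricted closure of {BF} across the fragments never reaches {G}.
D → B is preserved.
BD → CF is preserved.
A → E is preserved.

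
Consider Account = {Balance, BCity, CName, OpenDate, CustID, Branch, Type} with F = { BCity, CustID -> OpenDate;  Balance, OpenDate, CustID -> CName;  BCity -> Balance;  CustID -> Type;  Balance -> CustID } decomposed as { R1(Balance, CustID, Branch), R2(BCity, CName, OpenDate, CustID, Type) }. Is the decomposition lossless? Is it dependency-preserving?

lossy and not dependency-preserving

Lossless test: (CustID)⁺ = {CustID, Type}, which is a superkey of neither fragment — lossy.
Dependency preservation: the restricted closure of {Balance, OpenDate, CustID} across the fragments never reaches {CName}, so Balance, OpenDate, CustID → CName cannot be enforced without a join — not preserved.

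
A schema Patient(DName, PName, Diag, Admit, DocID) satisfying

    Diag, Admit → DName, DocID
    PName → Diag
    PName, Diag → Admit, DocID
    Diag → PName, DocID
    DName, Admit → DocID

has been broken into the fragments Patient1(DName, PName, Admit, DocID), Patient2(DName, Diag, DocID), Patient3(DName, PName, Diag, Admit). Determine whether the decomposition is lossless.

Yes

Chase test. Columns are DName, PName, Diag, Admit, DocID; row i has aⱼ where attribute j ∈ Patienti, else bᵢⱼ.
Initial tableau (one row per fragment):
  row 1: a1 a2 b13 a4 a5
  row 2: a1 b22 a3 b24 a5
  row 3: a1 a2 a3 a4 b35
Rows 1 and 3 agree on PName; apply PName→Diag and equate their Diag entries.
Rows 1 and 3 agree on PName, Diag; apply PName, Diag→Admit, DocID and equate their Admit, DocID entries.
Rows 1 and 2 agree on Diag; apply Diag→PName, DocID and equate their PName, DocID entries.
Rows 1 and 2 agree on PName, Diag; apply PName, Diag→Admit, DocID and equate their Admit, DocID entries.
Row 1 is now all distinguished symbols — the join is lossless.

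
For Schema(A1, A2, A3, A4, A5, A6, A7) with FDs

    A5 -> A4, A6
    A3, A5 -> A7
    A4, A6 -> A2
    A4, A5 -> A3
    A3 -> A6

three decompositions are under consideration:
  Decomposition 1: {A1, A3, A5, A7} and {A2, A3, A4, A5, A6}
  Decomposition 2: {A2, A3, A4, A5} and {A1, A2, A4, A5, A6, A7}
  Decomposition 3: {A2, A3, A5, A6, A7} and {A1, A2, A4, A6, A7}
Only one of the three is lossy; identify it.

Decomposition 3

Decomposition 1: common = {A3, A5}, closure = {A2, A3, A4, A5, A6, A7} → lossless.
Decomposition 2: common = {A2, A4, A5}, closure = {A2, A3, A4, A5, A6, A7} → lossless.
Decomposition 3: common = {A2, A6, A7}, closure = {A2, A6, A7} → lossy.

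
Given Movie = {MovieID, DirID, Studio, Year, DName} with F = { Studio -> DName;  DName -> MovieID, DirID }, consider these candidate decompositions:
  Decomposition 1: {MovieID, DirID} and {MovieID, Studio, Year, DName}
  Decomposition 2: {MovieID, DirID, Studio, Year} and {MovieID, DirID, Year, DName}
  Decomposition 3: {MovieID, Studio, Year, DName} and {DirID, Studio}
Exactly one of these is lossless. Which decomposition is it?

Decomposition 1: common = {MovieID}, closure = {MovieID} → lossy.
Decomposition 2: common = {MovieID, DirID, Year}, closure = {MovieID, DirID, Year} → lossy.
Decomposition 3: common = {Studio}, closure = {MovieID, DirID, Studio, DName} → lossless.

Decomposition 3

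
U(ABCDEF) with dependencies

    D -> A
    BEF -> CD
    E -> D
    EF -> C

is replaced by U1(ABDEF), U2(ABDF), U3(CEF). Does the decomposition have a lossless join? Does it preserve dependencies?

Lossless test (chase): Rows 1 and 3 agree on E; apply E→D and equate their D entries. Rows 1 and 3 agree on EF; apply EF→C and equate their C entries. Rows 1 and 3 agree on D; apply D→A and equate their A entries. Row 1 is now all distinguished symbols — the join is lossless.
Dependency preservation: BEF → CD is not contained in any single fragment, but the restricted closure of its left-hand side across the fragments still reaches the right-hand side; the remaining FDs each lie inside some fragment. All dependencies are preserved.

lossless and dependency-preserving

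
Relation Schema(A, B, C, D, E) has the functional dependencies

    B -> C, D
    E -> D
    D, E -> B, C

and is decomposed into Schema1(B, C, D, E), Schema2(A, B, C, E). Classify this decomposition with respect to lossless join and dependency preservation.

lossless and dependency-preserving

Lossless test: (B, C, E)⁺ = {B, C, D, E}, which contains all of one fragment — lossless.
Dependency preservation: every FD's attributes lie within a single fragment, so each can be enforced locally — preserved.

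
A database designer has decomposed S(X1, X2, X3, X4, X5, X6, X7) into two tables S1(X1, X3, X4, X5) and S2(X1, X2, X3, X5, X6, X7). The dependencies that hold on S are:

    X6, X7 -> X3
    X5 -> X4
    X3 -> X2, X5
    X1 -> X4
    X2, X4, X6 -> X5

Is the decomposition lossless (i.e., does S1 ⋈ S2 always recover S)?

Yes

Common attributes: S1 ∩ S2 = {X1, X3, X5}.
Closure of {X1, X3, X5}: X5 → X4 applies, adding X4; X3 → X2, X5 applies, adding X2. So (X1, X3, X5)⁺ = {X1, X2, X3, X4, X5}.
This closure contains every attribute of S1, so S1 ∩ S2 → S1. The join is lossless.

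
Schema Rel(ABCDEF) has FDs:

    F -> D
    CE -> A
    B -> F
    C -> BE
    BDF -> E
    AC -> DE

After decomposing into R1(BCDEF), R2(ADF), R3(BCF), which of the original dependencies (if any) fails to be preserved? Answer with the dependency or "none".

CE -> A

Check CE → A: no single fragment contains all of {ACE}, and the restricted closure of {CE} across the fragments never reaches {A}.
F → D is preserved.
B → F is preserved.
C → BE is preserved.
BDF → E is preserved.
AC → DE is preserved.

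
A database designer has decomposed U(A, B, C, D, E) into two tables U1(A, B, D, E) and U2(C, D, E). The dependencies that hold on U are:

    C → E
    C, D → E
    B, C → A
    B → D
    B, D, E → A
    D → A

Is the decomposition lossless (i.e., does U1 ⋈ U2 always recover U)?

No

Common attributes: U1 ∩ U2 = {D, E}.
Closure of {D, E}: D → A applies, adding A. So (D, E)⁺ = {A, D, E}.
The closure contains neither all of U1 = {A, B, D, E} nor all of U2 = {C, D, E}, so the common attributes are not a superkey of either fragment. The join is lossy.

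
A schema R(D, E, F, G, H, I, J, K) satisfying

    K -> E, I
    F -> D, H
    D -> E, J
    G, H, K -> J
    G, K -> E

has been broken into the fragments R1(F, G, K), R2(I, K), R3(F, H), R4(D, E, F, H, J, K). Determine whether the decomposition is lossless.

Chase test. Columns are D, E, F, G, H, I, J, K; row i has aⱼ where attribute j ∈ Ri, else bᵢⱼ.
Initial tableau (one row per fragment):
  row 1: b11 b12 a3 a4 b15 b16 b17 a8
  row 2: b21 b22 b23 b24 b25 a6 b27 a8
  row 3: b31 b32 a3 b34 a5 b36 b37 b38
  row 4: a1 a2 a3 b44 a5 b46 a7 a8
Rows 1 and 2 agree on K; apply K→E, I and equate their E, I entries.
Rows 1 and 4 agree on K; apply K→E, I and equate their E, I entries.
Rows 1 and 3 agree on F; apply F→D, H and equate their D, H entries.
Rows 1 and 4 agree on F; apply F→D, H and equate their D, H entries.
Rows 1 and 3 agree on D; apply D→E, J and equate their E, J entries.
Rows 1 and 4 agree on D; apply D→E, J and equate their E, J entries.
Row 1 is now all distinguished symbols — the join is lossless.

Yes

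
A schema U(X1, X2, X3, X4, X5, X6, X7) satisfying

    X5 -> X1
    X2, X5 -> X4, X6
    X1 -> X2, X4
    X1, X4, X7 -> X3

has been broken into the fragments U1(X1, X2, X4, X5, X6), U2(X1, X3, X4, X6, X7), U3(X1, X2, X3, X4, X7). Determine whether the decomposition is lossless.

No

Chase test. Columns are X1, X2, X3, X4, X5, X6, X7; row i has aⱼ where attribute j ∈ Ui, else bᵢⱼ.
Initial tableau (one row per fragment):
  row 1: a1 a2 b13 a4 a5 a6 b17
  row 2: a1 b22 a3 a4 b25 a6 a7
  row 3: a1 a2 a3 a4 b35 b36 a7
Rows 1 and 2 agree on X1; apply X1→X2, X4 and equate their X2, X4 entries.
No row becomes fully distinguished — the join is lossy.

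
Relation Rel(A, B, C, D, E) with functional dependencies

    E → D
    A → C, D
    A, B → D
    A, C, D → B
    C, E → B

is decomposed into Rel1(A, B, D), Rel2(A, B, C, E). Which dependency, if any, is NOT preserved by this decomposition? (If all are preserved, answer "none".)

Check E → D: no single fragment contains all of {D, E}, and the restricted closure of {E} across the fragments never reaches {D}.
A → C, D is preserved.
A, B → D is preserved.
A, C, D → B is preserved.
C, E → B is preserved.

E → D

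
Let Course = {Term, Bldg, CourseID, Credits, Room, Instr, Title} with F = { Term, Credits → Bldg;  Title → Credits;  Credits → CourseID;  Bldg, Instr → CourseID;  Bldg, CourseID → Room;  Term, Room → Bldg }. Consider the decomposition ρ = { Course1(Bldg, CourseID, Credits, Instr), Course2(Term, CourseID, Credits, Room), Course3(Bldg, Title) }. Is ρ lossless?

No

Chase test. Columns are Term, Bldg, CourseID, Credits, Room, Instr, Title; row i has aⱼ where attribute j ∈ Coursei, else bᵢⱼ.
Initial tableau (one row per fragment):
  row 1: b11 a2 a3 a4 b15 a6 b17
  row 2: a1 b22 a3 a4 a5 b26 b27
  row 3: b31 a2 b33 b34 b35 b36 a7
No row becomes fully distinguished — the join is lossy.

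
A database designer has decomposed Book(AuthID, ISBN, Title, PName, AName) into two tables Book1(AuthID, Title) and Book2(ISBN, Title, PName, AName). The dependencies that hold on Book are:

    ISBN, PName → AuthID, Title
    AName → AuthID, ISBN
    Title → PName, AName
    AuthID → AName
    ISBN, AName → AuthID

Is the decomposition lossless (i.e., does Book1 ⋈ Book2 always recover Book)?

Yes

Common attributes: Book1 ∩ Book2 = {Title}.
Closure of {Title}: Title → PName, AName applies, adding PName, AName; AName → AuthID, ISBN applies, adding AuthID, ISBN. So (Title)⁺ = {AuthID, ISBN, Title, PName, AName}.
This closure contains every attribute of Book1, so Book1 ∩ Book2 → Book1. The join is lossless.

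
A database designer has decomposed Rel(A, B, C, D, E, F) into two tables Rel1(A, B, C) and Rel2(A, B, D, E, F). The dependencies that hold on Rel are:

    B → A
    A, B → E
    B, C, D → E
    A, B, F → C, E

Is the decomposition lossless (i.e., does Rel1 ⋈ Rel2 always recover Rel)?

Common attributes: Rel1 ∩ Rel2 = {A, B}.
Closure of {A, B}: A, B → E applies, adding E. So (A, B)⁺ = {A, B, E}.
The closure contains neither all of Rel1 = {A, B, C} nor all of Rel2 = {A, B, D, E, F}, so the common attributes are not a superkey of either fragment. The join is lossy.

No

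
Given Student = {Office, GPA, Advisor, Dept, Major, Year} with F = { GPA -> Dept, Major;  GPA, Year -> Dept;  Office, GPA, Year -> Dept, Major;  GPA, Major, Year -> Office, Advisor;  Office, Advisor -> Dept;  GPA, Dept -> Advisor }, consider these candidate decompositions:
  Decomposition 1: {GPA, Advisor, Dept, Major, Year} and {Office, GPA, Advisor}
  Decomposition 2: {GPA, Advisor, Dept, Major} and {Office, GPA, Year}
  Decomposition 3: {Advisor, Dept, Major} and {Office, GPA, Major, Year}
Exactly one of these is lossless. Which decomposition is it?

Decomposition 2

Decomposition 1: common = {GPA, Advisor}, closure = {GPA, Advisor, Dept, Major} → lossy.
Decomposition 2: common = {GPA}, closure = {GPA, Advisor, Dept, Major} → lossless.
Decomposition 3: common = {Major}, closure = {Major} → lossy.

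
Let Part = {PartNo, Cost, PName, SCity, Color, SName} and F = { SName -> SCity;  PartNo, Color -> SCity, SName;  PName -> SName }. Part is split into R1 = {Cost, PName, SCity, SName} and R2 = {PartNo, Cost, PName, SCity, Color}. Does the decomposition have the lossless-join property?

Common attributes: R1 ∩ R2 = {Cost, PName, SCity}.
Closure of {Cost, PName, SCity}: PName → SName applies, adding SName. So (Cost, PName, SCity)⁺ = {Cost, PName, SCity, SName}.
This closure contains every attribute of R1, so R1 ∩ R2 → R1. The join is lossless.

Yes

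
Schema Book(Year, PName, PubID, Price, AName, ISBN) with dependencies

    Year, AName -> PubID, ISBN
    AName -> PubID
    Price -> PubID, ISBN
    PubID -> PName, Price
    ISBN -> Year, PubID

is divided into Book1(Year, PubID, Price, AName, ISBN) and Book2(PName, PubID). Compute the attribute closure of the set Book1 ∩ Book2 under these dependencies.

Year, PName, PubID, Price, ISBN

Book1 ∩ Book2 = {PubID}.
PubID → PName, Price applies, adding PName, Price
Price → PubID, ISBN applies, adding ISBN
ISBN → Year, PubID applies, adding Year
Closure: {Year, PName, PubID, Price, ISBN}.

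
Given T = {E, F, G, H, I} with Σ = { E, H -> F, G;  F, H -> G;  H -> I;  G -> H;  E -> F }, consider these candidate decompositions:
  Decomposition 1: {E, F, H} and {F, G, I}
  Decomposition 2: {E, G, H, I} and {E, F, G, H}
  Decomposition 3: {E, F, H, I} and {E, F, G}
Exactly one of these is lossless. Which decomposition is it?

Decomposition 2

Decomposition 1: common = {F}, closure = {F} → lossy.
Decomposition 2: common = {E, G, H}, closure = {E, F, G, H, I} → lossless.
Decomposition 3: common = {E, F}, closure = {E, F} → lossy.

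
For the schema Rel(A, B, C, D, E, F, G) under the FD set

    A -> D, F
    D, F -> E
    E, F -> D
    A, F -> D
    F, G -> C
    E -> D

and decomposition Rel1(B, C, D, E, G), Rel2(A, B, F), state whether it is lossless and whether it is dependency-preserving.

lossy and not dependency-preserving

Lossless test: (B)⁺ = {B}, which is a superkey of neither fragment — lossy.
Dependency preservation: the restricted closure of {A} across the fragments never reaches {D, F}, so A → D, F cannot be enforced without a join — not preserved.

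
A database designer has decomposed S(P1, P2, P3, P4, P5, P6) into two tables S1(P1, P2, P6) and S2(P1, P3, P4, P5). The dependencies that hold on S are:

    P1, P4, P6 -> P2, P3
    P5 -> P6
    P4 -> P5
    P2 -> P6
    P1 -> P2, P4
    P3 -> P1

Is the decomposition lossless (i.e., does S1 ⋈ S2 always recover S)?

Yes

Common attributes: S1 ∩ S2 = {P1}.
Closure of {P1}: P1 → P2, P4 applies, adding P2, P4; P4 → P5 applies, adding P5; P2 → P6 applies, adding P6; P1, P4, P6 → P2, P3 applies, adding P3. So (P1)⁺ = {P1, P2, P3, P4, P5, P6}.
This closure contains every attribute of S1, so S1 ∩ S2 → S1. The join is lossless.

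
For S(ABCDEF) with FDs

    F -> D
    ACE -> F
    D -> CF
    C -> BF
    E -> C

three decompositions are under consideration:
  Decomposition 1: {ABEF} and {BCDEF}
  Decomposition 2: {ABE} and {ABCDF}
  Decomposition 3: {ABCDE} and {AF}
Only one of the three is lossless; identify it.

Decomposition 1

Decomposition 1: common = {BEF}, closure = {BCDEF} → lossless.
Decomposition 2: common = {AB}, closure = {AB} → lossy.
Decomposition 3: common = {A}, closure = {A} → lossy.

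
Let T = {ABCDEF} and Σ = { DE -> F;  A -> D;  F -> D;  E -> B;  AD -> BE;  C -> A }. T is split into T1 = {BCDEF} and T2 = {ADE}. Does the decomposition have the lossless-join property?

Common attributes: T1 ∩ T2 = {DE}.
Closure of {DE}: DE → F applies, adding F; E → B applies, adding B. So (DE)⁺ = {BDEF}.
The closure contains neither all of T1 = {BCDEF} nor all of T2 = {ADE}, so the common attributes are not a superkey of either fragment. The join is lossy.

No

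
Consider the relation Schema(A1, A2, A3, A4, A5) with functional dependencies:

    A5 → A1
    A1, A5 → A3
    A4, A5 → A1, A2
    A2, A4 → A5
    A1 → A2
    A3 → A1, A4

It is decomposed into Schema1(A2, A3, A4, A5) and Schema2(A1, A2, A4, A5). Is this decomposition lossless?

Common attributes: Schema1 ∩ Schema2 = {A2, A4, A5}.
Closure of {A2, A4, A5}: A5 → A1 applies, adding A1; A1, A5 → A3 applies, adding A3. So (A2, A4, A5)⁺ = {A1, A2, A3, A4, A5}.
This closure contains every attribute of Schema1, so Schema1 ∩ Schema2 → Schema1. The join is lossless.

Yes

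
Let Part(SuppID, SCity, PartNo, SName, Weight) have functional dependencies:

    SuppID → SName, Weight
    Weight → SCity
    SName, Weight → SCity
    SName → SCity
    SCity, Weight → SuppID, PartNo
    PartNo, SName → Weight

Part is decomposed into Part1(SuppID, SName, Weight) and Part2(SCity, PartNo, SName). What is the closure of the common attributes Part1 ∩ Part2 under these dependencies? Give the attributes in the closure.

Part1 ∩ Part2 = {SName}.
SName → SCity applies, adding SCity
Closure: {SCity, SName}.

SCity, SName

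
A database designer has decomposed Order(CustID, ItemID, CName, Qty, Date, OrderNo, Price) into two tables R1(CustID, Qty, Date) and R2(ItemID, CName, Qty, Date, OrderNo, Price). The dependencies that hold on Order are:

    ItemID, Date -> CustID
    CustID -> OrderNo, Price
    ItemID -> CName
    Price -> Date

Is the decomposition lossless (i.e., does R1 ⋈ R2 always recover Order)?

No

Common attributes: R1 ∩ R2 = {Qty, Date}.
No dependency enlarges {Qty, Date}, so (Qty, Date)⁺ = {Qty, Date}.
The closure contains neither all of R1 = {CustID, Qty, Date} nor all of R2 = {ItemID, CName, Qty, Date, OrderNo, Price}, so the common attributes are not a superkey of either fragment. The join is lossy.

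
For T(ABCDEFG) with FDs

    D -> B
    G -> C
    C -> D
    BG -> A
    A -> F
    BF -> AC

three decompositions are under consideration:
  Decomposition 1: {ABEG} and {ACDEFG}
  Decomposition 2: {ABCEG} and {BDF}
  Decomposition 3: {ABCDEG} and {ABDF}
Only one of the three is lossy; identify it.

Decomposition 1: common = {AEG}, closure = {ABCDEFG} → lossless.
Decomposition 2: common = {B}, closure = {B} → lossy.
Decomposition 3: common = {ABD}, closure = {ABCDF} → lossless.

Decomposition 2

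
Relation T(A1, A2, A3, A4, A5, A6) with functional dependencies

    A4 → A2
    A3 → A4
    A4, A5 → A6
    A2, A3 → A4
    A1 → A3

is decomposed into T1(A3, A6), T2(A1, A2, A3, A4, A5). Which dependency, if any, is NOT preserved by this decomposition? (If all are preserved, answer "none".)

A4, A5 → A6

Check A4, A5 → A6: no single fragment contains all of {A4, A5, A6}, and the restricted closure of {A4, A5} across the fragments never reaches {A6}.
A4 → A2 is preserved.
A3 → A4 is preserved.
A2, A3 → A4 is preserved.
A1 → A3 is preserved.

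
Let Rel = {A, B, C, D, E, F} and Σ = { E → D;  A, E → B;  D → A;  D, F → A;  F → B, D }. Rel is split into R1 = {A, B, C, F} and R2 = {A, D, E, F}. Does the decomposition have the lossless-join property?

No

Common attributes: R1 ∩ R2 = {A, F}.
Closure of {A, F}: F → B, D applies, adding B, D. So (A, F)⁺ = {A, B, D, F}.
The closure contains neither all of R1 = {A, B, C, F} nor all of R2 = {A, D, E, F}, so the common attributes are not a superkey of either fragment. The join is lossy.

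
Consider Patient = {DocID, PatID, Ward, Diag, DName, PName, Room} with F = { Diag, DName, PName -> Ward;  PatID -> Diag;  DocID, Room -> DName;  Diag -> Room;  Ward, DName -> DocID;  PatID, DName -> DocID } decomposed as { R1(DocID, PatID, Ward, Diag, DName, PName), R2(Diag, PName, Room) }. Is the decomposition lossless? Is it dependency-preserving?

Lossless test: (Diag, PName)⁺ = {Diag, PName, Room}, which contains all of one fragment — lossless.
Dependency preservation: the restricted closure of {DocID, Room} across the fragments never reaches {DName}, so DocID, Room → DName cannot be enforced without a join — not preserved.

lossless but not dependency-preserving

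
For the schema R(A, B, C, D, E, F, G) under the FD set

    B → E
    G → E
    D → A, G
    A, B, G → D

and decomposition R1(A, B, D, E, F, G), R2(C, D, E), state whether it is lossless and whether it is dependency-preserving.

Lossless test: (D, E)⁺ = {A, D, E, G}, which is a superkey of neither fragment — lossy.
Dependency preservation: every FD's attributes lie within a single fragment, so each can be enforced locally — preserved.

lossy but dependency-preserving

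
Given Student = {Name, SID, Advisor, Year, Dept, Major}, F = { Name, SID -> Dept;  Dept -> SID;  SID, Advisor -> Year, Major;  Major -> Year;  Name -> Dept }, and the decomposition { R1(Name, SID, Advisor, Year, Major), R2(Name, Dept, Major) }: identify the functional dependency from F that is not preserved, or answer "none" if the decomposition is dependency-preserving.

Dept -> SID

Check Dept → SID: no single fragment contains all of {SID, Dept}, and the restricted closure of {Dept} across the fragments never reaches {SID}.
Name, SID → Dept is preserved.
SID, Advisor → Year, Major is preserved.
Major → Year is preserved.
Name → Dept is preserved.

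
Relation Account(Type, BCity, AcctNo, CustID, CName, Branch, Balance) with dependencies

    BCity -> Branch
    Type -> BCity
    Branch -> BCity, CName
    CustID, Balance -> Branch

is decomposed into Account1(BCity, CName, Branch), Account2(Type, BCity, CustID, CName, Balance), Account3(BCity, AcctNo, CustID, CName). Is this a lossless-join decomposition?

Chase test. Columns are Type, BCity, AcctNo, CustID, CName, Branch, Balance; row i has aⱼ where attribute j ∈ Accounti, else bᵢⱼ.
Initial tableau (one row per fragment):
  row 1: b11 a2 b13 b14 a5 a6 b17
  row 2: a1 a2 b23 a4 a5 b26 a7
  row 3: b31 a2 a3 a4 a5 b36 b37
Rows 1 and 2 agree on BCity; apply BCity→Branch and equate their Branch entries.
Rows 1 and 3 agree on BCity; apply BCity→Branch and equate their Branch entries.
No row becomes fully distinguished — the join is lossy.

No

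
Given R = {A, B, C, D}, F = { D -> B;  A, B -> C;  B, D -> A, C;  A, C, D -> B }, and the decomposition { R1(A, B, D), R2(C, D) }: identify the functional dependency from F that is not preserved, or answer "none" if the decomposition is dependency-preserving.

A, B -> C

Check A, B → C: no single fragment contains all of {A, B, C}, and the restricted closure of {A, B} across the fragments never reaches {C}.
D → B is preserved.
B, D → A, C is preserved.
A, C, D → B is preserved.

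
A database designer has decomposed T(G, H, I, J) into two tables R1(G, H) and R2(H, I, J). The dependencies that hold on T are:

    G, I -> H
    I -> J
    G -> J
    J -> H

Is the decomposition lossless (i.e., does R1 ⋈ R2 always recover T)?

Common attributes: R1 ∩ R2 = {H}.
No dependency enlarges {H}, so (H)⁺ = {H}.
The closure contains neither all of R1 = {G, H} nor all of R2 = {H, I, J}, so the common attributes are not a superkey of either fragment. The join is lossy.

No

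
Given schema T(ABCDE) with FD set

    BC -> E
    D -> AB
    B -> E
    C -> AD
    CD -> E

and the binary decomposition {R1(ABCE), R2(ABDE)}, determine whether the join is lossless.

Common attributes: R1 ∩ R2 = {ABE}.
No dependency enlarges {ABE}, so (ABE)⁺ = {ABE}.
The closure contains neither all of R1 = {ABCE} nor all of R2 = {ABDE}, so the common attributes are not a superkey of either fragment. The join is lossy.

No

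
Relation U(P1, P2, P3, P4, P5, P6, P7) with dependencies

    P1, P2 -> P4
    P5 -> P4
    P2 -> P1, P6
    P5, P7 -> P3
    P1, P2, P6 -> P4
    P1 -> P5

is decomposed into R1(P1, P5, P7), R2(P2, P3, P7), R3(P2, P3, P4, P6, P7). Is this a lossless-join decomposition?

No

Chase test. Columns are P1, P2, P3, P4, P5, P6, P7; row i has aⱼ where attribute j ∈ Ri, else bᵢⱼ.
Initial tableau (one row per fragment):
  row 1: a1 b12 b13 b14 a5 b16 a7
  row 2: b21 a2 a3 b24 b25 b26 a7
  row 3: b31 a2 a3 a4 b35 a6 a7
Rows 2 and 3 agree on P2; apply P2→P1, P6 and equate their P1, P6 entries.
Rows 2 and 3 agree on P1, P2, P6; apply P1, P2, P6→P4 and equate their P4 entries.
Rows 2 and 3 agree on P1; apply P1→P5 and equate their P5 entries.
No row becomes fully distinguished — the join is lossy.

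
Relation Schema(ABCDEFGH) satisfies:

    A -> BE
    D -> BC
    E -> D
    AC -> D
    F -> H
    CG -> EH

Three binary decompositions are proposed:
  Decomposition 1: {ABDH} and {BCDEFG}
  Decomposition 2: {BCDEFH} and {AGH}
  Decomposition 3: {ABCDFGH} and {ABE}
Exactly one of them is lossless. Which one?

Decomposition 3

Decomposition 1: common = {BD}, closure = {BCD} → lossy.
Decomposition 2: common = {H}, closure = {H} → lossy.
Decomposition 3: common = {AB}, closure = {ABCDE} → lossless.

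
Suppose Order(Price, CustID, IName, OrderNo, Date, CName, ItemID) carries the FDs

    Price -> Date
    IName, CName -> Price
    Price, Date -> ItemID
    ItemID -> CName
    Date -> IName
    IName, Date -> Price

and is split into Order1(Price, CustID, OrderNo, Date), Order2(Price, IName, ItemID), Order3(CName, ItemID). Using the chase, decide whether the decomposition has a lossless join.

Chase test. Columns are Price, CustID, IName, OrderNo, Date, CName, ItemID; row i has aⱼ where attribute j ∈ Orderi, else bᵢⱼ.
Initial tableau (one row per fragment):
  row 1: a1 a2 b13 a4 a5 b16 b17
  row 2: a1 b22 a3 b24 b25 b26 a7
  row 3: b31 b32 b33 b34 b35 a6 a7
Rows 1 and 2 agree on Price; apply Price→Date and equate their Date entries.
Rows 1 and 2 agree on Price, Date; apply Price, Date→ItemID and equate their ItemID entries.
Rows 1 and 2 agree on ItemID; apply ItemID→CName and equate their CName entries.
Rows 1 and 3 agree on ItemID; apply ItemID→CName and equate their CName entries.
Rows 1 and 2 agree on Date; apply Date→IName and equate their IName entries.
Row 1 is now all distinguished symbols — the join is lossless.

Yes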